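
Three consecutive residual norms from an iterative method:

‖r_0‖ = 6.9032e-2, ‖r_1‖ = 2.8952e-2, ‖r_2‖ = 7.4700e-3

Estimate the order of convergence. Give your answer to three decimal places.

p ≈ ln(‖r_2‖/‖r_1‖) / ln(‖r_1‖/‖r_0‖)
  = ln(7.4700e-3/2.8952e-2) / ln(2.8952e-2/6.9032e-2)
  = ln(0.258013) / ln(0.4194)
  = -1.354745 / -0.868930 ≈ 1.559096

1.559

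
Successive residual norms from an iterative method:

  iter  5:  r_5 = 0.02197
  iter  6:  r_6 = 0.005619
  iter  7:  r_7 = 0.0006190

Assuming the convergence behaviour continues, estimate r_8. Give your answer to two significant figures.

First estimate the order: p ≈ ln(r_7/r_6) / ln(r_6/r_5) = ln(0.0006190/0.005619)/ln(0.005619/0.02197) = ln(0.110162)/ln(0.255758) ≈ 1.6177.
Then r_8 ≈ r_7·(r_7/r_6)^p = 0.0006190·(0.110162)^1.6177 = 0.0006190·0.028203 ≈ 1.746e-05.

1.7e-5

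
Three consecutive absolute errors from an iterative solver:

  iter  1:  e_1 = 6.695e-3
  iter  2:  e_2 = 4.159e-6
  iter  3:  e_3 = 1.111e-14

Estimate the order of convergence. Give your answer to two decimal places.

p ≈ ln(e_3/e_2) / ln(e_2/e_1)
  = ln(1.111e-14/4.159e-6) / ln(4.159e-6/6.695e-3)
  = ln(2.67132e-09) / ln(0.00062121)
  = -19.74069 / -7.38384 ≈ 2.67350

2.67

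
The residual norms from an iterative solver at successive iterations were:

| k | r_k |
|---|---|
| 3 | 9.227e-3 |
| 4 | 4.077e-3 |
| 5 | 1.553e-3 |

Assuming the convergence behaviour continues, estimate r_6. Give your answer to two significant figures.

First estimate the order: p ≈ ln(r_5/r_4) / ln(r_4/r_3) = ln(1.553e-3/4.077e-3)/ln(4.077e-3/9.227e-3) = ln(0.380917)/ln(0.441855) ≈ 1.1817.
Then r_6 ≈ r_5·(r_5/r_4)^p = 1.553e-3·(0.380917)^1.1817 = 1.553e-3·0.319644 ≈ 0.0004964.

5.0e-4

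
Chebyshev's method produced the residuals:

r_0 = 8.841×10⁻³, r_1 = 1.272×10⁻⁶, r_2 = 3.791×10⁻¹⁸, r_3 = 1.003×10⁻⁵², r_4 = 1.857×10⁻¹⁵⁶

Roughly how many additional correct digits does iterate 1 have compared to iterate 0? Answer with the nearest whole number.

4

Digits gained ≈ log₁₀(r_0/r_1) = log₁₀(8.841×10⁻³/1.272×10⁻⁶) = log₁₀(6950.47) ≈ 3.842.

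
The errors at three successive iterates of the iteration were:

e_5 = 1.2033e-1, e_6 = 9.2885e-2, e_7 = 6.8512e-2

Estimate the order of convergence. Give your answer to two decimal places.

1.18

p ≈ ln(e_7/e_6) / ln(e_6/e_5)
  = ln(6.8512e-2/9.2885e-2) / ln(9.2885e-2/1.2033e-1)
  = ln(0.7376) / ln(0.771919)
  = -0.30435 / -0.25888 ≈ 1.17564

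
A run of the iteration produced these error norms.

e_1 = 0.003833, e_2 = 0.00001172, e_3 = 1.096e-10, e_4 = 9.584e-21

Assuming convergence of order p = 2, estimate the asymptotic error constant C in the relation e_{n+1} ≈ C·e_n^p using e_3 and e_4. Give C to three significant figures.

0.798

C ≈ e_4 / e_3^2
  = 9.584e-21 / (1.096e-10)^2
  = 9.584e-21 / 1.20122e-20 ≈ 0.79786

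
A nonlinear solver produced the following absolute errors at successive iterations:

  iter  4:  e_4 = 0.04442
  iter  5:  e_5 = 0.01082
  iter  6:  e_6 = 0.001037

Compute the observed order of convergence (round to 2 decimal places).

1.66

p ≈ ln(e_6/e_5) / ln(e_5/e_4)
  = ln(0.001037/0.01082) / ln(0.01082/0.04442)
  = ln(0.095841) / ln(0.243584)
  = -2.34506 / -1.41229 ≈ 1.66047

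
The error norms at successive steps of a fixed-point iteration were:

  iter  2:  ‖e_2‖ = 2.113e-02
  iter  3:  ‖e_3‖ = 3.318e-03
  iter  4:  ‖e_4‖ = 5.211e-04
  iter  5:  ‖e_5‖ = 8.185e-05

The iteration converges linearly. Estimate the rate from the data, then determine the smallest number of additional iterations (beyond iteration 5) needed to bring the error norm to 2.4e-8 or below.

Rate ρ ≈ ‖e_5‖/‖e_4‖ = 8.185e-05/5.211e-04 = 0.1571.
After j more steps, ‖e_{5+j}‖ ≈ 8.185e-05·ρ^j; need ρ^j ≤ 2.4e-8/8.185e-05 = 0.000293219.
j ≥ ln(0.000293219)/ln(0.1571) = -8.1346/-1.85087 = 4.395.
So 5 more iterations are needed.

5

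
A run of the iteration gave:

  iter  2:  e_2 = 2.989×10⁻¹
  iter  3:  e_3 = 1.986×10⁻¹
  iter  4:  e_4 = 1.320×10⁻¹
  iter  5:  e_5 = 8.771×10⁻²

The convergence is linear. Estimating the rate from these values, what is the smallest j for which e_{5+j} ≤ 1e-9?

Rate ρ ≈ e_5/e_4 = 8.771×10⁻²/1.320×10⁻¹ = 0.6645.
After j more steps, e_{5+j} ≈ 8.771×10⁻²·ρ^j; need ρ^j ≤ 1e-9/8.771×10⁻² = 1.14012e-08.
j ≥ ln(1.14012e-08)/ln(0.6645) = -18.2895/-0.40872 = 44.748.
So 45 more iterations are needed.

45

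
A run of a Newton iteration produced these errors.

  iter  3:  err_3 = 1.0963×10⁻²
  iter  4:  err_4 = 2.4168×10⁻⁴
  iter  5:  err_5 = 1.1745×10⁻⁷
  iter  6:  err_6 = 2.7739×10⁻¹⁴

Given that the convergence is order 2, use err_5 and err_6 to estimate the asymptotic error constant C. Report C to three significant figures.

C ≈ err_6 / err_5^2
  = 2.7739×10⁻¹⁴ / (1.1745×10⁻⁷)^2
  = 2.7739×10⁻¹⁴ / 1.37945e-14 ≈ 2.0109

2.01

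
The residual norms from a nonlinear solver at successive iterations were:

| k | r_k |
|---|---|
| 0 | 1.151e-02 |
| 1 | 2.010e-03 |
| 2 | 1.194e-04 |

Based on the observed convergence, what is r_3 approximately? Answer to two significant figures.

1.2e-6

First estimate the order: p ≈ ln(r_2/r_1) / ln(r_1/r_0) = ln(1.194e-04/2.010e-03)/ln(2.010e-03/1.151e-02) = ln(0.059403)/ln(0.174631) ≈ 1.6179.
Then r_3 ≈ r_2·(r_2/r_1)^p = 1.194e-04·(0.059403)^1.6179 = 1.194e-04·0.0103787 ≈ 1.239e-06.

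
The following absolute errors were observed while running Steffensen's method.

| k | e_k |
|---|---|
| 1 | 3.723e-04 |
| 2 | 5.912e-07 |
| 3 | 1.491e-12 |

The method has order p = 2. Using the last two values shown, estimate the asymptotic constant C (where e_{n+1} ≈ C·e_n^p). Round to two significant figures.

4.3

C ≈ e_3 / e_2^2
  = 1.491e-12 / (5.912e-07)^2
  = 1.491e-12 / 3.49517e-13 ≈ 4.2659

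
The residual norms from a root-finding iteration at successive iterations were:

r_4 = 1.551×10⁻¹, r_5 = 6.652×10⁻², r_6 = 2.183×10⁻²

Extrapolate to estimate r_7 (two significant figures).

First estimate the order: p ≈ ln(r_6/r_5) / ln(r_5/r_4) = ln(2.183×10⁻²/6.652×10⁻²)/ln(6.652×10⁻²/1.551×10⁻¹) = ln(0.328172)/ln(0.428885) ≈ 1.3162.
Then r_7 ≈ r_6·(r_6/r_5)^p = 2.183×10⁻²·(0.328172)^1.3162 = 2.183×10⁻²·0.230724 ≈ 0.005037.

5.0e-3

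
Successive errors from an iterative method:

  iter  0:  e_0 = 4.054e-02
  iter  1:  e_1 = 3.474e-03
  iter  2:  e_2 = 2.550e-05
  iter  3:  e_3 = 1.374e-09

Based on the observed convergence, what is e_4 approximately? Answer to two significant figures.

First estimate the order: p ≈ ln(e_3/e_2) / ln(e_2/e_1) = ln(1.374e-09/2.550e-05)/ln(2.550e-05/3.474e-03) = ln(5.38824e-05)/ln(0.00734024) ≈ 2.0000.
Then e_4 ≈ e_3·(e_3/e_2)^p = 1.374e-09·(5.38824e-05)^2.0000 = 1.374e-09·2.90331e-09 ≈ 3.989e-18.

4.0e-18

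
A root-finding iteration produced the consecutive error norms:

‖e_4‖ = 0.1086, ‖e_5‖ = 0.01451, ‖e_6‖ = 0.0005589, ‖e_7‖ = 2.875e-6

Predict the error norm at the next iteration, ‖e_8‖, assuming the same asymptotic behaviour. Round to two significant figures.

First estimate the order: p ≈ ln(‖e_7‖/‖e_6‖) / ln(‖e_6‖/‖e_5‖) = ln(2.875e-6/0.0005589)/ln(0.0005589/0.01451) = ln(0.00514403)/ln(0.0385183) ≈ 1.6182.
Then ‖e_8‖ ≈ ‖e_7‖·(‖e_7‖/‖e_6‖)^p = 2.875e-6·(0.00514403)^1.6182 = 2.875e-6·0.000197893 ≈ 5.689e-10.

5.7e-10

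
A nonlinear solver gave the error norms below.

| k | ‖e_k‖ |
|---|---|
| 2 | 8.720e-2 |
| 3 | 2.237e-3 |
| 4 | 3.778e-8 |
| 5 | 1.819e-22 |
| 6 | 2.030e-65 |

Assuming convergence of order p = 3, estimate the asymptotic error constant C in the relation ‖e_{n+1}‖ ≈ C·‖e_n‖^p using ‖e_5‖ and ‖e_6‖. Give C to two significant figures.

C ≈ ‖e_6‖ / ‖e_5‖^3
  = 2.030e-65 / (1.819e-22)^3
  = 2.030e-65 / 6.01864e-66 ≈ 3.3729

3.4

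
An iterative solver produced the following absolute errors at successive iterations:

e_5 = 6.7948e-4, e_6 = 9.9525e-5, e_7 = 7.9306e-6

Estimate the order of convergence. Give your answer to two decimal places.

1.32

p ≈ ln(e_7/e_6) / ln(e_6/e_5)
  = ln(7.9306e-6/9.9525e-5) / ln(9.9525e-5/6.7948e-4)
  = ln(0.0796845) / ln(0.146472)
  = -2.52968 / -1.92092 ≈ 1.31691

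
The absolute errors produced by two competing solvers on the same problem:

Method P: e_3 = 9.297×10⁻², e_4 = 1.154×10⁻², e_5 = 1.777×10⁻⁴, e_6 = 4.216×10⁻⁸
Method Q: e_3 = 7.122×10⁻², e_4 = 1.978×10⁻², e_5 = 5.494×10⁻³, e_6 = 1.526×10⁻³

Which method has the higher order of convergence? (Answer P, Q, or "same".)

P

Method P: p ≈ ln(4.216×10⁻⁸/1.777×10⁻⁴)/ln(1.777×10⁻⁴/1.154×10⁻²) ≈ 2.00.
Method Q: p ≈ ln(1.526×10⁻³/5.494×10⁻³)/ln(5.494×10⁻³/1.978×10⁻²) ≈ 1.00.
Method P has the higher order (≈2.0 vs ≈1.0).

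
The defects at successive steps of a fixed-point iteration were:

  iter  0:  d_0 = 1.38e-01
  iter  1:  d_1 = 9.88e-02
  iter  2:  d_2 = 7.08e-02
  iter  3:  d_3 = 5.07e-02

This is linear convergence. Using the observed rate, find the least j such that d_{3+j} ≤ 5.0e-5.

21

Rate ρ ≈ d_3/d_2 = 5.07e-02/7.08e-02 = 0.7161.
After j more steps, d_{3+j} ≈ 5.07e-02·ρ^j; need ρ^j ≤ 5.0e-5/5.07e-02 = 0.000986193.
j ≥ ln(0.000986193)/ln(0.7161) = -6.9217/-0.33394 = 20.727.
So 21 more iterations are needed.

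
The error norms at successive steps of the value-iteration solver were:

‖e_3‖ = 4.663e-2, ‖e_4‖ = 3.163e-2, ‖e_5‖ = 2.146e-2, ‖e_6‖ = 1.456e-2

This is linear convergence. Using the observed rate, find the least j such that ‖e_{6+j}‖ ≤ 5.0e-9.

39

Rate ρ ≈ ‖e_6‖/‖e_5‖ = 1.456e-2/2.146e-2 = 0.6785.
After j more steps, ‖e_{6+j}‖ ≈ 1.456e-2·ρ^j; need ρ^j ≤ 5.0e-9/1.456e-2 = 3.43407e-07.
j ≥ ln(3.43407e-07)/ln(0.6785) = -14.8843/-0.38787 = 38.374.
So 39 more iterations are needed.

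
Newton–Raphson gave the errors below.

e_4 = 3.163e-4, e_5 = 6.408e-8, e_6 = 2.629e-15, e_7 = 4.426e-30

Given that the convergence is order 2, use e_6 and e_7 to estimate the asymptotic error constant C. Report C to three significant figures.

C ≈ e_7 / e_6^2
  = 4.426e-30 / (2.629e-15)^2
  = 4.426e-30 / 6.91164e-30 ≈ 0.64037

0.640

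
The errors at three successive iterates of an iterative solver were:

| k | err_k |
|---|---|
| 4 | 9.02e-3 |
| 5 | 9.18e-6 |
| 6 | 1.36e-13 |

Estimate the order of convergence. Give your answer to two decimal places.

2.62

p ≈ ln(err_6/err_5) / ln(err_5/err_4)
  = ln(1.36e-13/9.18e-6) / ln(9.18e-6/9.02e-3)
  = ln(1.48148e-08) / ln(0.00101774)
  = -18.02764 / -6.89017 ≈ 2.61643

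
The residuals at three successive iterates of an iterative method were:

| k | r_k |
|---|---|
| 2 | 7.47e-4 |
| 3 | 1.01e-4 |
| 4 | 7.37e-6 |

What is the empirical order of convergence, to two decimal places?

1.31

p ≈ ln(r_4/r_3) / ln(r_3/r_2)
  = ln(7.37e-6/1.01e-4) / ln(1.01e-4/7.47e-4)
  = ln(0.0729703) / ln(0.135207)
  = -2.61770 / -2.00095 ≈ 1.30823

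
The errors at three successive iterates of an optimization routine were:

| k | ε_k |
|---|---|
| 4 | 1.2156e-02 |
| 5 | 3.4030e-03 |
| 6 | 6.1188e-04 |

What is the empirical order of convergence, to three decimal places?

1.348

p ≈ ln(ε_6/ε_5) / ln(ε_5/ε_4)
  = ln(6.1188e-04/3.4030e-03) / ln(3.4030e-03/1.2156e-02)
  = ln(0.179806) / ln(0.279944)
  = -1.715877 / -1.273166 ≈ 1.347724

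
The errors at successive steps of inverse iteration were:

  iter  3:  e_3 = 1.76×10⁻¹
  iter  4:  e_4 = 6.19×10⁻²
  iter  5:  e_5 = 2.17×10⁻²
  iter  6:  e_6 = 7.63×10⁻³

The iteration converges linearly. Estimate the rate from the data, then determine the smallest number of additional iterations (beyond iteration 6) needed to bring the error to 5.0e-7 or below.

10

Rate ρ ≈ e_6/e_5 = 7.63×10⁻³/2.17×10⁻² = 0.3516.
After j more steps, e_{6+j} ≈ 7.63×10⁻³·ρ^j; need ρ^j ≤ 5.0e-7/7.63×10⁻³ = 6.55308e-05.
j ≥ ln(6.55308e-05)/ln(0.3516) = -9.6330/-1.04526 = 9.216.
So 10 more iterations are needed.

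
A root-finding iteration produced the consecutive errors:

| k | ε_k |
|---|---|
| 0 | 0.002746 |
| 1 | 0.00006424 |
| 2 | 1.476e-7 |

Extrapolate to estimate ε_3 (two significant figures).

First estimate the order: p ≈ ln(ε_2/ε_1) / ln(ε_1/ε_0) = ln(1.476e-7/0.00006424)/ln(0.00006424/0.002746) = ln(0.00229763)/ln(0.023394) ≈ 1.6180.
Then ε_3 ≈ ε_2·(ε_2/ε_1)^p = 1.476e-7·(0.00229763)^1.6180 = 1.476e-7·5.37714e-05 ≈ 7.937e-12.

7.9e-12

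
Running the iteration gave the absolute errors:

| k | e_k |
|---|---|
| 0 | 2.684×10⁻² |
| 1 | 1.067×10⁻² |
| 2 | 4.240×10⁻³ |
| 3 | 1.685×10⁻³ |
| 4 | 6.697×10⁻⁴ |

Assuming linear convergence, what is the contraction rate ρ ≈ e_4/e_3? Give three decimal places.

ρ ≈ e_4/e_3 = 6.697×10⁻⁴/1.685×10⁻³ = 0.39745

0.397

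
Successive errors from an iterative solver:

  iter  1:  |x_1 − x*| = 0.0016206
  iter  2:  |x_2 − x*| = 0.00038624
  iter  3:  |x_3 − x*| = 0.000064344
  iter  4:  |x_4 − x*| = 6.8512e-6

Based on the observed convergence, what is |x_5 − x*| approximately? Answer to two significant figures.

First estimate the order: p ≈ ln(|x_4 − x*|/|x_3 − x*|) / ln(|x_3 − x*|/|x_2 − x*|) = ln(6.8512e-6/0.000064344)/ln(0.000064344/0.00038624) = ln(0.106478)/ln(0.166591) ≈ 1.2497.
Then |x_5 − x*| ≈ |x_4 − x*|·(|x_4 − x*|/|x_3 − x*|)^p = 6.8512e-6·(0.106478)^1.2497 = 6.8512e-6·0.0608649 ≈ 4.17e-07.

4.2e-7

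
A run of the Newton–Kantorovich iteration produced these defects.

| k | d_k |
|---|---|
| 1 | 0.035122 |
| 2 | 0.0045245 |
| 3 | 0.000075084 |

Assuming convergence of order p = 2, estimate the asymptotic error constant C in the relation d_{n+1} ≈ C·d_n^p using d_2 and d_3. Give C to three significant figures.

C ≈ d_3 / d_2^2
  = 0.000075084 / (0.0045245)^2
  = 0.000075084 / 2.04711e-05 ≈ 3.6678

3.67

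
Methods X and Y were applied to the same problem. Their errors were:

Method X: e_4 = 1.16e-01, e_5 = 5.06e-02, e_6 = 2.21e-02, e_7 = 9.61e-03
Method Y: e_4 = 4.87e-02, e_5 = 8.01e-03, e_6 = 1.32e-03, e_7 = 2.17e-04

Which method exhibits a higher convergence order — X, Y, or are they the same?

Method X: p ≈ ln(9.61e-03/2.21e-02)/ln(2.21e-02/5.06e-02) ≈ 1.01.
Method Y: p ≈ ln(2.17e-04/1.32e-03)/ln(1.32e-03/8.01e-03) ≈ 1.00.
Both orders ≈ 1.0 — effectively the same.

same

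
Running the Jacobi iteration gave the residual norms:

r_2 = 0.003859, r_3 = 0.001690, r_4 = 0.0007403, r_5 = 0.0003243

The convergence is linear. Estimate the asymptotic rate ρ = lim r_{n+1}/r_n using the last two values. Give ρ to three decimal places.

0.438

ρ ≈ r_5/r_4 = 0.0003243/0.0007403 = 0.43807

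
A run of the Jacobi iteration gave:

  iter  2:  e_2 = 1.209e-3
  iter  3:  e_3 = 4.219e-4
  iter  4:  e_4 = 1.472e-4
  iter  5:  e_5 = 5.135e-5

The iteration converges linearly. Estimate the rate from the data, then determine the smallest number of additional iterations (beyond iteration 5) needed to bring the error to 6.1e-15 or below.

Rate ρ ≈ e_5/e_4 = 5.135e-5/1.472e-4 = 0.3488.
After j more steps, e_{5+j} ≈ 5.135e-5·ρ^j; need ρ^j ≤ 6.1e-15/5.135e-5 = 1.18793e-10.
j ≥ ln(1.18793e-10)/ln(0.3488) = -22.8536/-1.05326 = 21.698.
So 22 more iterations are needed.

22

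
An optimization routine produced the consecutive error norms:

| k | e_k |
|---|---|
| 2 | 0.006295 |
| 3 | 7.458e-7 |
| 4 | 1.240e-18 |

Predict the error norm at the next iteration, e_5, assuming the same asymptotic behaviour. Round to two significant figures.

First estimate the order: p ≈ ln(e_4/e_3) / ln(e_3/e_2) = ln(1.240e-18/7.458e-7)/ln(7.458e-7/0.006295) = ln(1.66264e-12)/ln(0.000118475) ≈ 3.0000.
Then e_5 ≈ e_4·(e_4/e_3)^p = 1.240e-18·(1.66264e-12)^3.0000 = 1.240e-18·4.59616e-36 ≈ 5.699e-54.

5.7e-54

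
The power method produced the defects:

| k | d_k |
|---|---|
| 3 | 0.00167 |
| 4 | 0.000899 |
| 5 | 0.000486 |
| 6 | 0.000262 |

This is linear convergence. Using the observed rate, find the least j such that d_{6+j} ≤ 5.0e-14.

Rate ρ ≈ d_6/d_5 = 0.000262/0.000486 = 0.5391.
After j more steps, d_{6+j} ≈ 0.000262·ρ^j; need ρ^j ≤ 5.0e-14/0.000262 = 1.9084e-10.
j ≥ ln(1.9084e-10)/ln(0.5391) = -22.3796/-0.61785 = 36.222.
So 37 more iterations are needed.

37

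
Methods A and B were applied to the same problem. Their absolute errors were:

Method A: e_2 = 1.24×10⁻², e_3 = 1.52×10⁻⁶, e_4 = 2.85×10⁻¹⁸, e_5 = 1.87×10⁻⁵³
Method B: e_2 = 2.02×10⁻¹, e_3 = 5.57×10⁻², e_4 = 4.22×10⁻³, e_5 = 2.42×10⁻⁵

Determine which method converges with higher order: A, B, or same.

A

Method A: p ≈ ln(1.87×10⁻⁵³/2.85×10⁻¹⁸)/ln(2.85×10⁻¹⁸/1.52×10⁻⁶) ≈ 3.00.
Method B: p ≈ ln(2.42×10⁻⁵/4.22×10⁻³)/ln(4.22×10⁻³/5.57×10⁻²) ≈ 2.00.
Method A has the higher order (≈3.0 vs ≈2.0).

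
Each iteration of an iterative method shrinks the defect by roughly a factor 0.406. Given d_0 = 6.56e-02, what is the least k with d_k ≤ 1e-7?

15

After k steps, d_k ≈ 6.56e-02·0.406^k.
Need 0.406^k ≤ 1e-7/6.56e-02 = 1.52439e-06.
k ≥ ln(1.52439e-06)/ln(0.406) = -13.3939/-0.90140 = 14.859.
Smallest integer k = 15.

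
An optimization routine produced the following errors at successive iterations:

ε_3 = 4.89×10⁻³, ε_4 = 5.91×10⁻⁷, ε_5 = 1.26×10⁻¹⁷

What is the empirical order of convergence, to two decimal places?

2.72

p ≈ ln(ε_5/ε_4) / ln(ε_4/ε_3)
  = ln(1.26×10⁻¹⁷/5.91×10⁻⁷) / ln(5.91×10⁻⁷/4.89×10⁻³)
  = ln(2.13198e-11) / ln(0.000120859)
  = -24.57138 / -9.02089 ≈ 2.72383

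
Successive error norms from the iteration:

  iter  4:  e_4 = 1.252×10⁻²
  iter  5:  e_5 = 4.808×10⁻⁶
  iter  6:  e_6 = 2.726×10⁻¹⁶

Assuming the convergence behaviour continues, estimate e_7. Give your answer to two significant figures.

First estimate the order: p ≈ ln(e_6/e_5) / ln(e_5/e_4) = ln(2.726×10⁻¹⁶/4.808×10⁻⁶)/ln(4.808×10⁻⁶/1.252×10⁻²) = ln(5.66972e-11)/ln(0.000384026) ≈ 2.9999.
Then e_7 ≈ e_6·(e_6/e_5)^p = 2.726×10⁻¹⁶·(5.66972e-11)^2.9999 = 2.726×10⁻¹⁶·1.82688e-31 ≈ 4.98e-47.

5.0e-47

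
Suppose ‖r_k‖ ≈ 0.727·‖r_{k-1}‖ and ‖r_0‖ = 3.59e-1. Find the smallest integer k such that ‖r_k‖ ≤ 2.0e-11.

After k steps, ‖r_k‖ ≈ 3.59e-1·0.727^k.
Need 0.727^k ≤ 2.0e-11/3.59e-1 = 5.57103e-11.
k ≥ ln(5.57103e-11)/ln(0.727) = -23.6109/-0.31883 = 74.055.
Smallest integer k = 75.

75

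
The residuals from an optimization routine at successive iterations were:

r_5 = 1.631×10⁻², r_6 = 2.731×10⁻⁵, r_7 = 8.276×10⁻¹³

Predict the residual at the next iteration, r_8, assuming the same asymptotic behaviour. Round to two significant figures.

First estimate the order: p ≈ ln(r_7/r_6) / ln(r_6/r_5) = ln(8.276×10⁻¹³/2.731×10⁻⁵)/ln(2.731×10⁻⁵/1.631×10⁻²) = ln(3.03039e-08)/ln(0.00167443) ≈ 2.7083.
Then r_8 ≈ r_7·(r_7/r_6)^p = 8.276×10⁻¹³·(3.03039e-08)^2.7083 = 8.276×10⁻¹³·4.34153e-21 ≈ 3.593e-33.

3.6e-33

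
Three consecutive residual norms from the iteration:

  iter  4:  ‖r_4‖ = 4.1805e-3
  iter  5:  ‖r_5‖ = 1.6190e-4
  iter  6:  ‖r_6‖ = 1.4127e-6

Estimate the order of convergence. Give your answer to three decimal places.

1.458

p ≈ ln(‖r_6‖/‖r_5‖) / ln(‖r_5‖/‖r_4‖)
  = ln(1.4127e-6/1.6190e-4) / ln(1.6190e-4/4.1805e-3)
  = ln(0.00872576) / ln(0.0387274)
  = -4.741476 / -3.251208 ≈ 1.458374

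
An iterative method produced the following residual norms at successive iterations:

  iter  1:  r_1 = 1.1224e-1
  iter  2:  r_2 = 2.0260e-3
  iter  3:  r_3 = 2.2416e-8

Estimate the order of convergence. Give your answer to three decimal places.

p ≈ ln(r_3/r_2) / ln(r_2/r_1)
  = ln(2.2416e-8/2.0260e-3) / ln(2.0260e-3/1.1224e-1)
  = ln(1.10642e-05) / ln(0.0180506)
  = -11.411796 / -4.014576 ≈ 2.842591

2.843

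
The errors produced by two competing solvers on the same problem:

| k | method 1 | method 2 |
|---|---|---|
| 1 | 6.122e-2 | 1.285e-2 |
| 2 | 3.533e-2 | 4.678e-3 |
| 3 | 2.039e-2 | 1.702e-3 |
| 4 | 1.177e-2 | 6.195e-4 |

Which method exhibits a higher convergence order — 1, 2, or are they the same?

Method 1: p ≈ ln(1.177e-2/2.039e-2)/ln(2.039e-2/3.533e-2) ≈ 1.00.
Method 2: p ≈ ln(6.195e-4/1.702e-3)/ln(1.702e-3/4.678e-3) ≈ 1.00.
Both orders ≈ 1.0 — effectively the same.

same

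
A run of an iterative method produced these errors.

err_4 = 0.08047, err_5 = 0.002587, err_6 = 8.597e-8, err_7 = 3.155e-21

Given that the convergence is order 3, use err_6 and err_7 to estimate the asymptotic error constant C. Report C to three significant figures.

4.97

C ≈ err_7 / err_6^3
  = 3.155e-21 / (8.597e-8)^3
  = 3.155e-21 / 6.35391e-22 ≈ 4.9654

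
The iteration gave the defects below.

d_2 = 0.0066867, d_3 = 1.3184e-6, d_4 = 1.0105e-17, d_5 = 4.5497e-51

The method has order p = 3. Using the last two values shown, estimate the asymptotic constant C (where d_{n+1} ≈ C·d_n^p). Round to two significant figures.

C ≈ d_5 / d_4^3
  = 4.5497e-51 / (1.0105e-17)^3
  = 4.5497e-51 / 1.03183e-51 ≈ 4.4093

4.4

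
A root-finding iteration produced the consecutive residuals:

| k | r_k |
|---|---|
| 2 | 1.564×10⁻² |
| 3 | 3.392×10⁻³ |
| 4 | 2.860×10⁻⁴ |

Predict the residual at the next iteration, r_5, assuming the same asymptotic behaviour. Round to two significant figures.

First estimate the order: p ≈ ln(r_4/r_3) / ln(r_3/r_2) = ln(2.860×10⁻⁴/3.392×10⁻³)/ln(3.392×10⁻³/1.564×10⁻²) = ln(0.084316)/ln(0.21688) ≈ 1.6181.
Then r_5 ≈ r_4·(r_4/r_3)^p = 2.860×10⁻⁴·(0.084316)^1.6181 = 2.860×10⁻⁴·0.0182816 ≈ 5.229e-06.

5.2e-6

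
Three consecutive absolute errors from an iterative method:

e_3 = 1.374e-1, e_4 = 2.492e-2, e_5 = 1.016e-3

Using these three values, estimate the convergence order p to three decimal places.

1.874

p ≈ ln(e_5/e_4) / ln(e_4/e_3)
  = ln(1.016e-3/2.492e-2) / ln(2.492e-2/1.374e-1)
  = ln(0.0407705) / ln(0.181368)
  = -3.199796 / -1.707227 ≈ 1.874265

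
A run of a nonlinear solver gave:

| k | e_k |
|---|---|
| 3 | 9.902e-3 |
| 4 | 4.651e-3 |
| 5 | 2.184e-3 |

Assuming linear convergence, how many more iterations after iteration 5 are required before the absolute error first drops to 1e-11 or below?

Rate ρ ≈ e_5/e_4 = 2.184e-3/4.651e-3 = 0.4696.
After j more steps, e_{5+j} ≈ 2.184e-3·ρ^j; need ρ^j ≤ 1e-11/2.184e-3 = 4.57875e-09.
j ≥ ln(4.57875e-09)/ln(0.4696) = -19.2018/-0.75587 = 25.404.
So 26 more iterations are needed.

26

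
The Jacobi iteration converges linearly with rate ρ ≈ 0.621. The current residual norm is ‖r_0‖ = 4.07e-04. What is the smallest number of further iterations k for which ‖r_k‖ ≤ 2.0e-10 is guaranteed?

31

After k steps, ‖r_k‖ ≈ 4.07e-04·0.621^k.
Need 0.621^k ≤ 2.0e-10/4.07e-04 = 4.914e-07.
k ≥ ln(4.914e-07)/ln(0.621) = -14.5260/-0.47642 = 30.490.
Smallest integer k = 31.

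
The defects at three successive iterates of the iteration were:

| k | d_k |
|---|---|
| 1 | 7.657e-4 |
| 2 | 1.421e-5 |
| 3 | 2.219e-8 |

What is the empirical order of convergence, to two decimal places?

1.62

p ≈ ln(d_3/d_2) / ln(d_2/d_1)
  = ln(2.219e-8/1.421e-5) / ln(1.421e-5/7.657e-4)
  = ln(0.00156158) / ln(0.0185582)
  = -6.46206 / -3.98684 ≈ 1.62085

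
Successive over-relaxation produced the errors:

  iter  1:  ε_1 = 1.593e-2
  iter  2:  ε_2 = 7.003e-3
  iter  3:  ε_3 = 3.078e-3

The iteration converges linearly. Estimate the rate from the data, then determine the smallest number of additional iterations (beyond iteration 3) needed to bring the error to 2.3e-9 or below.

18

Rate ρ ≈ ε_3/ε_2 = 3.078e-3/7.003e-3 = 0.4395.
After j more steps, ε_{3+j} ≈ 3.078e-3·ρ^j; need ρ^j ≤ 2.3e-9/3.078e-3 = 7.47238e-07.
j ≥ ln(7.47238e-07)/ln(0.4395) = -14.1069/-0.82212 = 17.159.
So 18 more iterations are needed.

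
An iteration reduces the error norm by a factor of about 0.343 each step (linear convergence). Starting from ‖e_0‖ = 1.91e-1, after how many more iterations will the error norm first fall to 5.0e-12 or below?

After k steps, ‖e_k‖ ≈ 1.91e-1·0.343^k.
Need 0.343^k ≤ 5.0e-12/1.91e-1 = 2.6178e-11.
k ≥ ln(2.6178e-11)/ln(0.343) = -24.3661/-1.07002 = 22.772.
Smallest integer k = 23.

23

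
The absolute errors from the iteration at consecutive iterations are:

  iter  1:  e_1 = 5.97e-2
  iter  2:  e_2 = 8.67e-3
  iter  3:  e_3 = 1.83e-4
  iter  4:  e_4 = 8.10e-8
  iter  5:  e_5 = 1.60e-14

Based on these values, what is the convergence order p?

Consecutive ratios: e_5/e_4 = 1.60e-14/8.10e-8 = 1.97531e-07, e_4/e_3 = 8.10e-8/1.83e-4 = 0.000442623.
p ≈ ln(1.97531e-07)/ln(0.000442623) = -15.4374/-7.7228 ≈ 2.00.
So the convergence is quadratic (order 2).

2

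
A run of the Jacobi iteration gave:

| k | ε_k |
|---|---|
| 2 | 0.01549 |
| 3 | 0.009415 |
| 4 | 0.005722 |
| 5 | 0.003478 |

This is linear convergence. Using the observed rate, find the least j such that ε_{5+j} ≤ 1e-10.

Rate ρ ≈ ε_5/ε_4 = 0.003478/0.005722 = 0.6078.
After j more steps, ε_{5+j} ≈ 0.003478·ρ^j; need ρ^j ≤ 1e-10/0.003478 = 2.87522e-08.
j ≥ ln(2.87522e-08)/ln(0.6078) = -17.3646/-0.49791 = 34.875.
So 35 more iterations are needed.

35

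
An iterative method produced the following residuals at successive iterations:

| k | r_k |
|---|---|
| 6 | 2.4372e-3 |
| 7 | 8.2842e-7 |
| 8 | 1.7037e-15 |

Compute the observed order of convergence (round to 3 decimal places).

2.504

p ≈ ln(r_8/r_7) / ln(r_7/r_6)
  = ln(1.7037e-15/8.2842e-7) / ln(8.2842e-7/2.4372e-3)
  = ln(2.05657e-09) / ln(0.000339906)
  = -20.002226 / -7.986841 ≈ 2.504398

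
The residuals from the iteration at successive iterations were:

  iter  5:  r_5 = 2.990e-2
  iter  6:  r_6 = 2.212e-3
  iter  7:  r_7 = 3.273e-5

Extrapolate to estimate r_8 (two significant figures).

First estimate the order: p ≈ ln(r_7/r_6) / ln(r_6/r_5) = ln(3.273e-5/2.212e-3)/ln(2.212e-3/2.990e-2) = ln(0.0147966)/ln(0.0739799) ≈ 1.6181.
Then r_8 ≈ r_7·(r_7/r_6)^p = 3.273e-5·(0.0147966)^1.6181 = 3.273e-5·0.00109431 ≈ 3.582e-08.

3.6e-8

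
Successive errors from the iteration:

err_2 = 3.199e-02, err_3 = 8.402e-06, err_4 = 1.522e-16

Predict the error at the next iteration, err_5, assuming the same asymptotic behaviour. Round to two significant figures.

First estimate the order: p ≈ ln(err_4/err_3) / ln(err_3/err_2) = ln(1.522e-16/8.402e-06)/ln(8.402e-06/3.199e-02) = ln(1.81147e-11)/ln(0.000262645) ≈ 3.0000.
Then err_5 ≈ err_4·(err_4/err_3)^p = 1.522e-16·(1.81147e-11)^3.0000 = 1.522e-16·5.9442e-33 ≈ 9.047e-49.

9.0e-49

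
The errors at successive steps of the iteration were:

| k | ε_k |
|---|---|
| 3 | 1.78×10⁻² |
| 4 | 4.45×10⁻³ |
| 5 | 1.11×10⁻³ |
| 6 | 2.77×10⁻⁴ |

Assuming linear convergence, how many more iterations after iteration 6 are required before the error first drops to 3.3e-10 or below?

Rate ρ ≈ ε_6/ε_5 = 2.77×10⁻⁴/1.11×10⁻³ = 0.2495.
After j more steps, ε_{6+j} ≈ 2.77×10⁻⁴·ρ^j; need ρ^j ≤ 3.3e-10/2.77×10⁻⁴ = 1.19134e-06.
j ≥ ln(1.19134e-06)/ln(0.2495) = -13.6404/-1.38830 = 9.825.
So 10 more iterations are needed.

10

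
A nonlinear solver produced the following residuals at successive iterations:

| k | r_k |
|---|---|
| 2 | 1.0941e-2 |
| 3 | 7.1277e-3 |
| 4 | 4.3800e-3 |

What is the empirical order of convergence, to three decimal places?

p ≈ ln(r_4/r_3) / ln(r_3/r_2)
  = ln(4.3800e-3/7.1277e-3) / ln(7.1277e-3/1.0941e-2)
  = ln(0.614504) / ln(0.651467)
  = -0.486940 / -0.428529 ≈ 1.136306

1.136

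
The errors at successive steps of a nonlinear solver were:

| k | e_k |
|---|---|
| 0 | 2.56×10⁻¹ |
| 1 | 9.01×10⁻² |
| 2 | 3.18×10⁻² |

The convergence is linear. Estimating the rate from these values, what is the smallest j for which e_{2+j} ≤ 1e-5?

Rate ρ ≈ e_2/e_1 = 3.18×10⁻²/9.01×10⁻² = 0.3529.
After j more steps, e_{2+j} ≈ 3.18×10⁻²·ρ^j; need ρ^j ≤ 1e-5/3.18×10⁻² = 0.000314465.
j ≥ ln(0.000314465)/ln(0.3529) = -8.0646/-1.04157 = 7.743.
So 8 more iterations are needed.

8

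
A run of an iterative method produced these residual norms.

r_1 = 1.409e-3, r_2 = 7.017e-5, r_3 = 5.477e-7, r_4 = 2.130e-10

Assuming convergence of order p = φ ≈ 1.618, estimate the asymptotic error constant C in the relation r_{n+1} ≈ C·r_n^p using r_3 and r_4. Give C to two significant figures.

2.9

C ≈ r_4 / r_3^1.618
  = 2.130e-10 / (5.477e-7)^1.618
  = 2.130e-10 / 7.39541e-11 ≈ 2.8802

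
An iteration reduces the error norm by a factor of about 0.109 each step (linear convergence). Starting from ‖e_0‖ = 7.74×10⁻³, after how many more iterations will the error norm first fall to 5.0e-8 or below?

6

After k steps, ‖e_k‖ ≈ 7.74×10⁻³·0.109^k.
Need 0.109^k ≤ 5.0e-8/7.74×10⁻³ = 6.45995e-06.
k ≥ ln(6.45995e-06)/ln(0.109) = -11.9499/-2.21641 = 5.392.
Smallest integer k = 6.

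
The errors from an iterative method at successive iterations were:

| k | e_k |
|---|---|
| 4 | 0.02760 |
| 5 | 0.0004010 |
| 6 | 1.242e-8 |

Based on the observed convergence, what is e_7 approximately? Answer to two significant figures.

First estimate the order: p ≈ ln(e_6/e_5) / ln(e_5/e_4) = ln(1.242e-8/0.0004010)/ln(0.0004010/0.02760) = ln(3.09726e-05)/ln(0.014529) ≈ 2.4535.
Then e_7 ≈ e_6·(e_6/e_5)^p = 1.242e-8·(3.09726e-05)^2.4535 = 1.242e-8·8.65194e-12 ≈ 1.075e-19.

1.1e-19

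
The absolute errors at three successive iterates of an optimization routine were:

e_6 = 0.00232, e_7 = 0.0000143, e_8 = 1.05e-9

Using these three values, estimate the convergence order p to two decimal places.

p ≈ ln(e_8/e_7) / ln(e_7/e_6)
  = ln(1.05e-9/0.0000143) / ln(0.0000143/0.00232)
  = ln(7.34266e-05) / ln(0.00616379)
  = -9.51922 / -5.08906 ≈ 1.87053

1.87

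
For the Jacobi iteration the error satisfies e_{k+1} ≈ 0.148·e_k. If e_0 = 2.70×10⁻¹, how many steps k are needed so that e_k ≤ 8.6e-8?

After k steps, e_k ≈ 2.70×10⁻¹·0.148^k.
Need 0.148^k ≤ 8.6e-8/2.70×10⁻¹ = 3.18519e-07.
k ≥ ln(3.18519e-07)/ln(0.148) = -14.9596/-1.91054 = 7.830.
Smallest integer k = 8.

8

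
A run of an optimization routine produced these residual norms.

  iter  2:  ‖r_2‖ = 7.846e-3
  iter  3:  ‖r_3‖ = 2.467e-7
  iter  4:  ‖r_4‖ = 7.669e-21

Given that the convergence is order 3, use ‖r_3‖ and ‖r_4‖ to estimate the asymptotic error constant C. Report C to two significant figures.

0.51

C ≈ ‖r_4‖ / ‖r_3‖^3
  = 7.669e-21 / (2.467e-7)^3
  = 7.669e-21 / 1.50144e-20 ≈ 0.51078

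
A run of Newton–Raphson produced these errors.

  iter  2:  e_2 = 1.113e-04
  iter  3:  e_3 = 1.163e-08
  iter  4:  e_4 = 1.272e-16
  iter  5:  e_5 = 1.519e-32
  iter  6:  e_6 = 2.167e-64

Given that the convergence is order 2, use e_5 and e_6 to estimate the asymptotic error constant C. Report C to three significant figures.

0.939

C ≈ e_6 / e_5^2
  = 2.167e-64 / (1.519e-32)^2
  = 2.167e-64 / 2.30736e-64 ≈ 0.93917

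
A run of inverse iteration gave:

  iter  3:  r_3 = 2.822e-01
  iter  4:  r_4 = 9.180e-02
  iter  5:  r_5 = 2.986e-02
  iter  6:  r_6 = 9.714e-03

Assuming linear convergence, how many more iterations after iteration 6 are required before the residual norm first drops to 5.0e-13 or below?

Rate ρ ≈ r_6/r_5 = 9.714e-03/2.986e-02 = 0.3253.
After j more steps, r_{6+j} ≈ 9.714e-03·ρ^j; need ρ^j ≤ 5.0e-13/9.714e-03 = 5.14721e-11.
j ≥ ln(5.14721e-11)/ln(0.3253) = -23.6900/-1.12301 = 21.095.
So 22 more iterations are needed.

22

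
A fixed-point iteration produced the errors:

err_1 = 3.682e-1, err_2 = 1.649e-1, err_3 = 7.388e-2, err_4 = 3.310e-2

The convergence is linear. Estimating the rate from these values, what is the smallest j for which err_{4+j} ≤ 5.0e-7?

14

Rate ρ ≈ err_4/err_3 = 3.310e-2/7.388e-2 = 0.4480.
After j more steps, err_{4+j} ≈ 3.310e-2·ρ^j; need ρ^j ≤ 5.0e-7/3.310e-2 = 1.51057e-05.
j ≥ ln(1.51057e-05)/ln(0.4480) = -11.1004/-0.80296 = 13.824.
So 14 more iterations are needed.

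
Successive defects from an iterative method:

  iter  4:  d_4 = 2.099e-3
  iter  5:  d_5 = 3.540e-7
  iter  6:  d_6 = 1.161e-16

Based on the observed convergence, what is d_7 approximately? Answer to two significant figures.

1.7e-40

First estimate the order: p ≈ ln(d_6/d_5) / ln(d_5/d_4) = ln(1.161e-16/3.540e-7)/ln(3.540e-7/2.099e-3) = ln(3.27966e-10)/ln(0.000168652) ≈ 2.5137.
Then d_7 ≈ d_6·(d_6/d_5)^p = 1.161e-16·(3.27966e-10)^2.5137 = 1.161e-16·1.44424e-24 ≈ 1.677e-40.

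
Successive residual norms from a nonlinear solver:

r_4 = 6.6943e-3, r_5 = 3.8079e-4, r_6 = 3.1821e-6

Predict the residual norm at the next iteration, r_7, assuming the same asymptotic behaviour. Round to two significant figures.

First estimate the order: p ≈ ln(r_6/r_5) / ln(r_5/r_4) = ln(3.1821e-6/3.8079e-4)/ln(3.8079e-4/6.6943e-3) = ln(0.00835657)/ln(0.0568827) ≈ 1.6690.
Then r_7 ≈ r_6·(r_6/r_5)^p = 3.1821e-6·(0.00835657)^1.6690 = 3.1821e-6·0.000340302 ≈ 1.083e-09.

1.1e-9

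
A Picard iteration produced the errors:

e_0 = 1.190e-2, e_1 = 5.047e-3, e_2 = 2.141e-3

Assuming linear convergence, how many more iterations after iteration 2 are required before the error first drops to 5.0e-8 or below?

13

Rate ρ ≈ e_2/e_1 = 2.141e-3/5.047e-3 = 0.4242.
After j more steps, e_{2+j} ≈ 2.141e-3·ρ^j; need ρ^j ≤ 5.0e-8/2.141e-3 = 2.33536e-05.
j ≥ ln(2.33536e-05)/ln(0.4242) = -10.6648/-0.85755 = 12.436.
So 13 more iterations are needed.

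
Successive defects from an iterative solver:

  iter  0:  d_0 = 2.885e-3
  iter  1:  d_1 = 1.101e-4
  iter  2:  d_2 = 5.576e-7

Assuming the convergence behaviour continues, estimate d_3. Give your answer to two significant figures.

1.1e-10

First estimate the order: p ≈ ln(d_2/d_1) / ln(d_1/d_0) = ln(5.576e-7/1.101e-4)/ln(1.101e-4/2.885e-3) = ln(0.00506449)/ln(0.0381629) ≈ 1.6184.
Then d_3 ≈ d_2·(d_2/d_1)^p = 5.576e-7·(0.00506449)^1.6184 = 5.576e-7·0.000192762 ≈ 1.075e-10.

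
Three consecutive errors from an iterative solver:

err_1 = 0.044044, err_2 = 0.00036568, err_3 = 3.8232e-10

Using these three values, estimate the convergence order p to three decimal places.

2.874

p ≈ ln(err_3/err_2) / ln(err_2/err_1)
  = ln(3.8232e-10/0.00036568) / ln(0.00036568/0.044044)
  = ln(1.0455e-06) / ln(0.00830261)
  = -13.771015 / -4.791185 ≈ 2.874240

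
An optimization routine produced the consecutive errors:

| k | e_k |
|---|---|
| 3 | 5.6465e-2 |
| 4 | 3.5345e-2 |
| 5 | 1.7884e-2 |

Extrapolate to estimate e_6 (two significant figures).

First estimate the order: p ≈ ln(e_5/e_4) / ln(e_4/e_3) = ln(1.7884e-2/3.5345e-2)/ln(3.5345e-2/5.6465e-2) = ln(0.505984)/ln(0.625963) ≈ 1.4542.
Then e_6 ≈ e_5·(e_5/e_4)^p = 1.7884e-2·(0.505984)^1.4542 = 1.7884e-2·0.371326 ≈ 0.006641.

6.6e-3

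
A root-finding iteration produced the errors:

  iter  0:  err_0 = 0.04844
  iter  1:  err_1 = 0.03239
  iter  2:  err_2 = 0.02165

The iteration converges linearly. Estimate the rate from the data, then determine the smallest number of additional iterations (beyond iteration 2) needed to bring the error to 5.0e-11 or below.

Rate ρ ≈ err_2/err_1 = 0.02165/0.03239 = 0.6684.
After j more steps, err_{2+j} ≈ 0.02165·ρ^j; need ρ^j ≤ 5.0e-11/0.02165 = 2.30947e-09.
j ≥ ln(2.30947e-09)/ln(0.6684) = -19.8862/-0.40287 = 49.361.
So 50 more iterations are needed.

50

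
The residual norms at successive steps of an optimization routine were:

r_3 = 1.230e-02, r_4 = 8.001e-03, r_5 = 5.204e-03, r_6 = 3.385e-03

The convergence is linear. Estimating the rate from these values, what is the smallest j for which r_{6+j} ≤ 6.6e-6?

Rate ρ ≈ r_6/r_5 = 3.385e-03/5.204e-03 = 0.6505.
After j more steps, r_{6+j} ≈ 3.385e-03·ρ^j; need ρ^j ≤ 6.6e-6/3.385e-03 = 0.00194978.
j ≥ ln(0.00194978)/ln(0.6505) = -6.2400/-0.43001 = 14.511.
So 15 more iterations are needed.

15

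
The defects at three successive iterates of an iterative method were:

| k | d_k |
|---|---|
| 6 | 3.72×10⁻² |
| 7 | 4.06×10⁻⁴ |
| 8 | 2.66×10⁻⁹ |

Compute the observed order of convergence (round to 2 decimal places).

2.64

p ≈ ln(d_8/d_7) / ln(d_7/d_6)
  = ln(2.66×10⁻⁹/4.06×10⁻⁴) / ln(4.06×10⁻⁴/3.72×10⁻²)
  = ln(6.55172e-06) / ln(0.010914)
  = -11.93578 / -4.51771 ≈ 2.64200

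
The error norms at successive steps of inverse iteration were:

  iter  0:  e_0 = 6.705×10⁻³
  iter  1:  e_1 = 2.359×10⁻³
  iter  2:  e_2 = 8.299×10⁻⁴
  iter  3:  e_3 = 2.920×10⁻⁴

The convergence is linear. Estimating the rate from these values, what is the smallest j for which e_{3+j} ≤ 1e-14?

24

Rate ρ ≈ e_3/e_2 = 2.920×10⁻⁴/8.299×10⁻⁴ = 0.3518.
After j more steps, e_{3+j} ≈ 2.920×10⁻⁴·ρ^j; need ρ^j ≤ 1e-14/2.920×10⁻⁴ = 3.42466e-11.
j ≥ ln(3.42466e-11)/ln(0.3518) = -24.0974/-1.04469 = 23.067.
So 24 more iterations are needed.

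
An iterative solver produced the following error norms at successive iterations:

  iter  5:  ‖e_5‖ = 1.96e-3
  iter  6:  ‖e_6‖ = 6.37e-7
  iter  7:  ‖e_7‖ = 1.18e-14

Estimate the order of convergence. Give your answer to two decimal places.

p ≈ ln(‖e_7‖/‖e_6‖) / ln(‖e_6‖/‖e_5‖)
  = ln(1.18e-14/6.37e-7) / ln(6.37e-7/1.96e-3)
  = ln(1.85243e-08) / ln(0.000325)
  = -17.80418 / -8.03169 ≈ 2.21674

2.22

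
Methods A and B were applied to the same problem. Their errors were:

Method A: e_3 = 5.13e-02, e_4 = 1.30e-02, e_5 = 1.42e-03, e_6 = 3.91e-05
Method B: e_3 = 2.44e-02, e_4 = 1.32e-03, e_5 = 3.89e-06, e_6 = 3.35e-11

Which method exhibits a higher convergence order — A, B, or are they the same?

Method A: p ≈ ln(3.91e-05/1.42e-03)/ln(1.42e-03/1.30e-02) ≈ 1.62.
Method B: p ≈ ln(3.35e-11/3.89e-06)/ln(3.89e-06/1.32e-03) ≈ 2.00.
Method B has the higher order (≈2.0 vs ≈1.6).

B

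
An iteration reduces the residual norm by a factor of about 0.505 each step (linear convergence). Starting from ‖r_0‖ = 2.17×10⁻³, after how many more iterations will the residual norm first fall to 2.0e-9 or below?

After k steps, ‖r_k‖ ≈ 2.17×10⁻³·0.505^k.
Need 0.505^k ≤ 2.0e-9/2.17×10⁻³ = 9.21659e-07.
k ≥ ln(9.21659e-07)/ln(0.505) = -13.8971/-0.68320 = 20.341.
Smallest integer k = 21.

21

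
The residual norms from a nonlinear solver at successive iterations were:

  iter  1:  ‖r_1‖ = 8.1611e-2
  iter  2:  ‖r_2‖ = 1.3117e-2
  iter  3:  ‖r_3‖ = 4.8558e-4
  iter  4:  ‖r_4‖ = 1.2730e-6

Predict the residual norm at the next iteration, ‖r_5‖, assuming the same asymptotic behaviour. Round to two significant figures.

2.8e-11

First estimate the order: p ≈ ln(‖r_4‖/‖r_3‖) / ln(‖r_3‖/‖r_2‖) = ln(1.2730e-6/4.8558e-4)/ln(4.8558e-4/1.3117e-2) = ln(0.00262161)/ln(0.0370191) ≈ 1.8032.
Then ‖r_5‖ ≈ ‖r_4‖·(‖r_4‖/‖r_3‖)^p = 1.2730e-6·(0.00262161)^1.8032 = 1.2730e-6·2.21392e-05 ≈ 2.818e-11.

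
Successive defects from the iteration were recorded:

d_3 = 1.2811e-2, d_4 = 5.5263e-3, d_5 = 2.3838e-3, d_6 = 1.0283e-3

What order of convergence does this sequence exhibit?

1

Consecutive ratios: d_6/d_5 = 1.0283e-3/2.3838e-3 = 0.43137, d_5/d_4 = 2.3838e-3/5.5263e-3 = 0.431356.
p ≈ ln(0.43137)/ln(0.431356) = -0.8408/-0.8408 ≈ 1.00.
So the convergence is linear (order 1).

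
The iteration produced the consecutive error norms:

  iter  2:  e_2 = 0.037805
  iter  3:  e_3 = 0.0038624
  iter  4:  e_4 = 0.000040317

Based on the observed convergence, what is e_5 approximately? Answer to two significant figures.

First estimate the order: p ≈ ln(e_4/e_3) / ln(e_3/e_2) = ln(0.000040317/0.0038624)/ln(0.0038624/0.037805) = ln(0.0104383)/ln(0.102166) ≈ 2.0000.
Then e_5 ≈ e_4·(e_4/e_3)^p = 0.000040317·(0.0104383)^2.0000 = 0.000040317·0.000108958 ≈ 4.393e-09.

4.4e-9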